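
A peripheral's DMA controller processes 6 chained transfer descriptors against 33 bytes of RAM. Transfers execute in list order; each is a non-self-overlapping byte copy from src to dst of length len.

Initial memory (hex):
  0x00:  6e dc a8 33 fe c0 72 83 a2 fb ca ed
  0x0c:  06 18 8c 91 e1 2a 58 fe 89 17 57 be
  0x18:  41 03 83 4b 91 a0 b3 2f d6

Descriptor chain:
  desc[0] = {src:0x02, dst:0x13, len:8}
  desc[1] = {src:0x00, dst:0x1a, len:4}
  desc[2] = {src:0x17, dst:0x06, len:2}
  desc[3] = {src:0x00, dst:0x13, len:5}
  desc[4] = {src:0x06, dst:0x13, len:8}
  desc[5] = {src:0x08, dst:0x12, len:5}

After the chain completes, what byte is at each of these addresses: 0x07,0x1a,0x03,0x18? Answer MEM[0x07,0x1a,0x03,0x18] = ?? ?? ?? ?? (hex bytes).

[0] 0x02->0x13 len=8 : a8 33 fe c0 72 83 a2 fb
[1] 0x00->0x1a len=4 : 6e dc a8 33
[2] 0x17->0x06 len=2 : 72 83
[3] 0x00->0x13 len=5 : 6e dc a8 33 fe
[4] 0x06->0x13 len=8 : 72 83 a2 fb ca ed 06 18
[5] 0x08->0x12 len=5 : a2 fb ca ed 06
query mem[0x07]=0x83, mem[0x1a]=0x18, mem[0x03]=0x33, mem[0x18]=0xed

MEM[0x07,0x1a,0x03,0x18] = 83 18 33 ed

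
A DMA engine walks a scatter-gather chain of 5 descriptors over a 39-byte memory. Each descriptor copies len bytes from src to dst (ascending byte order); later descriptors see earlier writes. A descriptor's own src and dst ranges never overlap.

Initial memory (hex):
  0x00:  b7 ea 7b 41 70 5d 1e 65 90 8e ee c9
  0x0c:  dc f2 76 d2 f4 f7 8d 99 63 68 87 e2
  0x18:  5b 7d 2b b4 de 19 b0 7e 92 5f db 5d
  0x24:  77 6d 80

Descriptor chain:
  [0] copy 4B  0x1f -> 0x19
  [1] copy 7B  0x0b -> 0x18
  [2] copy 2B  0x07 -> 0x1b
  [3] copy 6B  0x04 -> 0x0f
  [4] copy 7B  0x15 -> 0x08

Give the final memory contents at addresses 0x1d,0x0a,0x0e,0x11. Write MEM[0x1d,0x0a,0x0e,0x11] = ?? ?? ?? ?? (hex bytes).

D0: mem[0x19..0x1c] <- [7e 92 5f db]
D1: mem[0x18..0x1e] <- [c9 dc f2 76 d2 f4 f7]
D2: mem[0x1b..0x1c] <- [65 90]
D3: mem[0x0f..0x14] <- [70 5d 1e 65 90 8e]
D4: mem[0x08..0x0e] <- [68 87 e2 c9 dc f2 65]
query mem[0x1d]=0xf4, mem[0x0a]=0xe2, mem[0x0e]=0x65, mem[0x11]=0x1e

MEM[0x1d,0x0a,0x0e,0x11] = f4 e2 65 1e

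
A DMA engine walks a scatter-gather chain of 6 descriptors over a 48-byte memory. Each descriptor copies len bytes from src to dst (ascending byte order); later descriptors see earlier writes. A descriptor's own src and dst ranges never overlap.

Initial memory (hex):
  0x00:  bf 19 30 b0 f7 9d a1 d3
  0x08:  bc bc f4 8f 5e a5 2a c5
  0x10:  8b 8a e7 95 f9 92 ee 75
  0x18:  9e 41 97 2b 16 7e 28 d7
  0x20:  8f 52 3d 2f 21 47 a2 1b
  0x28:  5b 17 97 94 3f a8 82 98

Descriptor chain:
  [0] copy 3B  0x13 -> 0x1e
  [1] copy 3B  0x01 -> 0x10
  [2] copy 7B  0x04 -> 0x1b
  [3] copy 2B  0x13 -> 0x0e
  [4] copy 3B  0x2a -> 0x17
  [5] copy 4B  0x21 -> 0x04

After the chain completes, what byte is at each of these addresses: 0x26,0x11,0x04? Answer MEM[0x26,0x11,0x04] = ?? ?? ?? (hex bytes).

MEM[0x26,0x11,0x04] = a2 30 f4

[0] 0x13->0x1e len=3 : 95 f9 92
[1] 0x01->0x10 len=3 : 19 30 b0
[2] 0x04->0x1b len=7 : f7 9d a1 d3 bc bc f4
[3] 0x13->0x0e len=2 : 95 f9
[4] 0x2a->0x17 len=3 : 97 94 3f
[5] 0x21->0x04 len=4 : f4 3d 2f 21
query mem[0x26]=0xa2, mem[0x11]=0x30, mem[0x04]=0xf4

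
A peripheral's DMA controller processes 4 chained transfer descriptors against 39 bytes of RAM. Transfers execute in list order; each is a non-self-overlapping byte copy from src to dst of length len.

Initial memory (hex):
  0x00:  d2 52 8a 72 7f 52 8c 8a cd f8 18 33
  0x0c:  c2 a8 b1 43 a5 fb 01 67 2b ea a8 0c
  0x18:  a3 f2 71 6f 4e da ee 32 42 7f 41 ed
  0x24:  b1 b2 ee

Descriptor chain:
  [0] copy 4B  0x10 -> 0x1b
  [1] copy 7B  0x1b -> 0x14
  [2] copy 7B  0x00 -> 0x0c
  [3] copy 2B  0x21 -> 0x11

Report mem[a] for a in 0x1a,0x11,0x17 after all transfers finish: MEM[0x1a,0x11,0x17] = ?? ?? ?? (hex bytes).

MEM[0x1a,0x11,0x17] = 7f 7f 67

D0: mem[0x1b..0x1e] <- [a5 fb 01 67]
D1: mem[0x14..0x1a] <- [a5 fb 01 67 32 42 7f]
D2: mem[0x0c..0x12] <- [d2 52 8a 72 7f 52 8c]
D3: mem[0x11..0x12] <- [7f 41]
query mem[0x1a]=0x7f, mem[0x11]=0x7f, mem[0x17]=0x67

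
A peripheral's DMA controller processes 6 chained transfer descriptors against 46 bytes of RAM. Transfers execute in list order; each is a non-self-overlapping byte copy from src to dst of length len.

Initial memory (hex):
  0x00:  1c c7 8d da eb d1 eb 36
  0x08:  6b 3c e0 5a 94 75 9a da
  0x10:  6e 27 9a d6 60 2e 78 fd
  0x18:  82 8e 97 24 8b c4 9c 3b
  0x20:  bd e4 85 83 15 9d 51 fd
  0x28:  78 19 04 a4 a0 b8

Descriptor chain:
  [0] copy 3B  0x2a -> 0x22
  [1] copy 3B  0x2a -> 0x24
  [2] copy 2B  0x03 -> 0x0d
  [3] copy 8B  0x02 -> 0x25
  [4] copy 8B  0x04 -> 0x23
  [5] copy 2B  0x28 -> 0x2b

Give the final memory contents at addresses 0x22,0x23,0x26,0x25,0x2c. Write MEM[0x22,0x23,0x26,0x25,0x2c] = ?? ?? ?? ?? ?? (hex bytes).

#0 dst[0x22+3] := {0x04,0xa4,0xa0}
#1 dst[0x24+3] := {0x04,0xa4,0xa0}
#2 dst[0x0d+2] := {0xda,0xeb}
#3 dst[0x25+8] := {0x8d,0xda,0xeb,0xd1,0xeb,0x36,0x6b,0x3c}
#4 dst[0x23+8] := {0xeb,0xd1,0xeb,0x36,0x6b,0x3c,0xe0,0x5a}
#5 dst[0x2b+2] := {0x3c,0xe0}
query mem[0x22]=0x04, mem[0x23]=0xeb, mem[0x26]=0x36, mem[0x25]=0xeb, mem[0x2c]=0xe0

MEM[0x22,0x23,0x26,0x25,0x2c] = 04 eb 36 eb e0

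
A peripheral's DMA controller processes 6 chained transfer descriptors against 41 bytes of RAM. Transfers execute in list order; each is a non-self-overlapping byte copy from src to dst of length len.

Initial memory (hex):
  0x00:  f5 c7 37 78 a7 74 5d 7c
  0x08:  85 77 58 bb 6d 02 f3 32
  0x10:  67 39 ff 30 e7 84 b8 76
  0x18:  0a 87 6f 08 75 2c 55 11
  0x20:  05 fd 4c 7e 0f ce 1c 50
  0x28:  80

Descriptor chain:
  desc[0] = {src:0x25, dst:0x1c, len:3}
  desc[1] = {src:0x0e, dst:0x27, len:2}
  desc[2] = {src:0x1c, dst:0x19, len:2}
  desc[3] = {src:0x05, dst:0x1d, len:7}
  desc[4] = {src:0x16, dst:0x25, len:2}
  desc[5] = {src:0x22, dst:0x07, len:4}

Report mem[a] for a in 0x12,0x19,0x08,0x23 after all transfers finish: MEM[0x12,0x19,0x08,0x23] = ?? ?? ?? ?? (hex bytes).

  after D0: wrote 3B at 0x1c = ce1c50
  after D1: wrote 2B at 0x27 = f332
  after D2: wrote 2B at 0x19 = ce1c
  after D3: wrote 7B at 0x1d = 745d7c857758bb
  after D4: wrote 2B at 0x25 = b876
  after D5: wrote 4B at 0x07 = 58bb0fb8
query mem[0x12]=0xff, mem[0x19]=0xce, mem[0x08]=0xbb, mem[0x23]=0xbb

MEM[0x12,0x19,0x08,0x23] = ff ce bb bb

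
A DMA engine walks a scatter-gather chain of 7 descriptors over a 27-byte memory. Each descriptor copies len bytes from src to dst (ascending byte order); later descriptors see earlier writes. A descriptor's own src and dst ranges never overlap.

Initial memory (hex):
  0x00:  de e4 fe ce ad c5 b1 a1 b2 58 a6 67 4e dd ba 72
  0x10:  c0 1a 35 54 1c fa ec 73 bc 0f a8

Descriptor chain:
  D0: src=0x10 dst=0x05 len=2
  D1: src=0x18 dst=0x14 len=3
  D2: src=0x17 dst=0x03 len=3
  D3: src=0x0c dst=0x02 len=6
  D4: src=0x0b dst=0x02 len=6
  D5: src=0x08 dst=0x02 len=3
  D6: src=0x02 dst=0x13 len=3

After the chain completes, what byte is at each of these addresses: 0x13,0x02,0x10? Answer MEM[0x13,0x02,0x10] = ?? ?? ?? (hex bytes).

MEM[0x13,0x02,0x10] = b2 b2 c0

[0] 0x10->0x05 len=2 : c0 1a
[1] 0x18->0x14 len=3 : bc 0f a8
[2] 0x17->0x03 len=3 : 73 bc 0f
[3] 0x0c->0x02 len=6 : 4e dd ba 72 c0 1a
[4] 0x0b->0x02 len=6 : 67 4e dd ba 72 c0
[5] 0x08->0x02 len=3 : b2 58 a6
[6] 0x02->0x13 len=3 : b2 58 a6
query mem[0x13]=0xb2, mem[0x02]=0xb2, mem[0x10]=0xc0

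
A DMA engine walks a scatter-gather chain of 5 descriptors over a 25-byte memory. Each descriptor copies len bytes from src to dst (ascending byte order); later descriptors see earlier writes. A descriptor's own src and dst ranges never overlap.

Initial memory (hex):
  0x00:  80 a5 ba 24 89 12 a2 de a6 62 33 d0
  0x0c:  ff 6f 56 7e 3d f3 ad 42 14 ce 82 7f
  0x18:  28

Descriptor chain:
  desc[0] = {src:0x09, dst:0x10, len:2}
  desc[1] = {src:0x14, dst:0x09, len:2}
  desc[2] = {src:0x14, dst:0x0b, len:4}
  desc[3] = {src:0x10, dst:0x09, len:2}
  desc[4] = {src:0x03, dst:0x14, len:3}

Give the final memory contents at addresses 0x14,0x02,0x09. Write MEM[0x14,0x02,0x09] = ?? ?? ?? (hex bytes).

  after D0: wrote 2B at 0x10 = 6233
  after D1: wrote 2B at 0x09 = 14ce
  after D2: wrote 4B at 0x0b = 14ce827f
  after D3: wrote 2B at 0x09 = 6233
  after D4: wrote 3B at 0x14 = 248912
query mem[0x14]=0x24, mem[0x02]=0xba, mem[0x09]=0x62

MEM[0x14,0x02,0x09] = 24 ba 62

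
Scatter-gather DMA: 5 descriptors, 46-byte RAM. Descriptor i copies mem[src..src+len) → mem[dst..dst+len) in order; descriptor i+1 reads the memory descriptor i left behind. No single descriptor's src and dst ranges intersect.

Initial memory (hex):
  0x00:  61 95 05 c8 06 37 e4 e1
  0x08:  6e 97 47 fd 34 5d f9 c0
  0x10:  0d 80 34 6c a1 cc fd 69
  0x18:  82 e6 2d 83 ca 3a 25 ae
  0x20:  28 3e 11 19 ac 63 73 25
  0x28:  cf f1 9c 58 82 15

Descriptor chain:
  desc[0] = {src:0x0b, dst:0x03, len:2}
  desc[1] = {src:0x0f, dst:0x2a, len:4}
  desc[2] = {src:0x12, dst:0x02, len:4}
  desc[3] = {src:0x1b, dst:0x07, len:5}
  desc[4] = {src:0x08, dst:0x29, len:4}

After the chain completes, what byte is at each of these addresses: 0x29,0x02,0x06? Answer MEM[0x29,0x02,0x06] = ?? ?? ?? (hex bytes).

MEM[0x29,0x02,0x06] = ca 34 e4

  after D0: wrote 2B at 0x03 = fd34
  after D1: wrote 4B at 0x2a = c00d8034
  after D2: wrote 4B at 0x02 = 346ca1cc
  after D3: wrote 5B at 0x07 = 83ca3a25ae
  after D4: wrote 4B at 0x29 = ca3a25ae
query mem[0x29]=0xca, mem[0x02]=0x34, mem[0x06]=0xe4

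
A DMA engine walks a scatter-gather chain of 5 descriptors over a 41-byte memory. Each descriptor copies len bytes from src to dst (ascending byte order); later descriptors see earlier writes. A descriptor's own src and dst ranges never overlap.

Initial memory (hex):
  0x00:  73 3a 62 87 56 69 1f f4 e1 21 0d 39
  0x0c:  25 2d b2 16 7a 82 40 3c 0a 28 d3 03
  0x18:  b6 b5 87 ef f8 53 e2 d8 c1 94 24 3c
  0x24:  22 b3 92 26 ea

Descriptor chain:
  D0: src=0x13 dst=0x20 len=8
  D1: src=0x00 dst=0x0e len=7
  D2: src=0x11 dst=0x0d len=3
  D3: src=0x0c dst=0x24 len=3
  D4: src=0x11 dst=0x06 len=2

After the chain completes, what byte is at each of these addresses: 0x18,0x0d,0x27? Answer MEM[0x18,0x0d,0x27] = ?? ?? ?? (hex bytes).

#0 dst[0x20+8] := {0x3c,0x0a,0x28,0xd3,0x03,0xb6,0xb5,0x87}
#1 dst[0x0e+7] := {0x73,0x3a,0x62,0x87,0x56,0x69,0x1f}
#2 dst[0x0d+3] := {0x87,0x56,0x69}
#3 dst[0x24+3] := {0x25,0x87,0x56}
#4 dst[0x06+2] := {0x87,0x56}
query mem[0x18]=0xb6, mem[0x0d]=0x87, mem[0x27]=0x87

MEM[0x18,0x0d,0x27] = b6 87 87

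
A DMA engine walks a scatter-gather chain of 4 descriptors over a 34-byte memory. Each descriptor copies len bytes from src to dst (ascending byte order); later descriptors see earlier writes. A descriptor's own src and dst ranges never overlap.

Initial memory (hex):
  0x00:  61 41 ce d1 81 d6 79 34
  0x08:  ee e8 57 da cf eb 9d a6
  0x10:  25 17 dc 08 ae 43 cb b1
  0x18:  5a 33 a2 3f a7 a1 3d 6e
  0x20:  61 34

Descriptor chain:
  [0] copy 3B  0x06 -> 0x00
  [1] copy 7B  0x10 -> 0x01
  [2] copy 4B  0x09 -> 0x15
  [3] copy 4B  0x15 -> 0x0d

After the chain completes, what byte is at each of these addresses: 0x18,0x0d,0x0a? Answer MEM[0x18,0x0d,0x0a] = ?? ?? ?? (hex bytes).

MEM[0x18,0x0d,0x0a] = cf e8 57

[0] 0x06->0x00 len=3 : 79 34 ee
[1] 0x10->0x01 len=7 : 25 17 dc 08 ae 43 cb
[2] 0x09->0x15 len=4 : e8 57 da cf
[3] 0x15->0x0d len=4 : e8 57 da cf
query mem[0x18]=0xcf, mem[0x0d]=0xe8, mem[0x0a]=0x57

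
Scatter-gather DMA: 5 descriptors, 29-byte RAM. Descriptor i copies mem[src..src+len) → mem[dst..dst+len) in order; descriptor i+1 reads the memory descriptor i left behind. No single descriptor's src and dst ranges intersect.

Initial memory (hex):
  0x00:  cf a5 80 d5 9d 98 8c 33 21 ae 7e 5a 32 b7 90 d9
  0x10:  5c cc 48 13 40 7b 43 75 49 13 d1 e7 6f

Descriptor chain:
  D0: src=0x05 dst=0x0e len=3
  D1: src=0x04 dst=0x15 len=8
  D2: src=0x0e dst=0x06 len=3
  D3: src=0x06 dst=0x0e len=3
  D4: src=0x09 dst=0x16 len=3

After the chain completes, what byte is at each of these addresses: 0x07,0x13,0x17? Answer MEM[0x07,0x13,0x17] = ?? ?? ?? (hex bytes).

MEM[0x07,0x13,0x17] = 8c 13 7e

[0] 0x05->0x0e len=3 : 98 8c 33
[1] 0x04->0x15 len=8 : 9d 98 8c 33 21 ae 7e 5a
[2] 0x0e->0x06 len=3 : 98 8c 33
[3] 0x06->0x0e len=3 : 98 8c 33
[4] 0x09->0x16 len=3 : ae 7e 5a
query mem[0x07]=0x8c, mem[0x13]=0x13, mem[0x17]=0x7e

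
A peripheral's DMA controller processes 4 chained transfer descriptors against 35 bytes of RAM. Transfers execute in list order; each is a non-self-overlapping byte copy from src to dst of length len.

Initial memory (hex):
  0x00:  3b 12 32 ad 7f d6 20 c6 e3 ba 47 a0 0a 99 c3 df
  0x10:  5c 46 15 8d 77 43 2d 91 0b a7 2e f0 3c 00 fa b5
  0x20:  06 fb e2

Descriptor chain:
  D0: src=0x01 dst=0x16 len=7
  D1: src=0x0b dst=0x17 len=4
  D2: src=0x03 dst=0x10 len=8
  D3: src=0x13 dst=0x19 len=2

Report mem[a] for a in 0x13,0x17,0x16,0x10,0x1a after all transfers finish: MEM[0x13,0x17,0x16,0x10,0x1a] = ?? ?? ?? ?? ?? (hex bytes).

MEM[0x13,0x17,0x16,0x10,0x1a] = 20 47 ba ad c6

#0 dst[0x16+7] := {0x12,0x32,0xad,0x7f,0xd6,0x20,0xc6}
#1 dst[0x17+4] := {0xa0,0x0a,0x99,0xc3}
#2 dst[0x10+8] := {0xad,0x7f,0xd6,0x20,0xc6,0xe3,0xba,0x47}
#3 dst[0x19+2] := {0x20,0xc6}
query mem[0x13]=0x20, mem[0x17]=0x47, mem[0x16]=0xba, mem[0x10]=0xad, mem[0x1a]=0xc6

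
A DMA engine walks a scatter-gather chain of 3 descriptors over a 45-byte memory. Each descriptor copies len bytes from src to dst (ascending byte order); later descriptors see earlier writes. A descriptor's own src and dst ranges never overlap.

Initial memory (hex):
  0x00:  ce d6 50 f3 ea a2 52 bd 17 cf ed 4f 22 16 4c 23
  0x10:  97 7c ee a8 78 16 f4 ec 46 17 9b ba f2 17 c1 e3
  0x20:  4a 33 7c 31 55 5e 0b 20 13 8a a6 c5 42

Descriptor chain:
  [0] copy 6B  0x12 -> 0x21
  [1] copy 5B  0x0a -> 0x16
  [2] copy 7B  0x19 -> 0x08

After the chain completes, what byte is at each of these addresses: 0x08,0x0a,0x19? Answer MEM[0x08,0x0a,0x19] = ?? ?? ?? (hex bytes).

MEM[0x08,0x0a,0x19] = 16 ba 16

[0] 0x12->0x21 len=6 : ee a8 78 16 f4 ec
[1] 0x0a->0x16 len=5 : ed 4f 22 16 4c
[2] 0x19->0x08 len=7 : 16 4c ba f2 17 c1 e3
query mem[0x08]=0x16, mem[0x0a]=0xba, mem[0x19]=0x16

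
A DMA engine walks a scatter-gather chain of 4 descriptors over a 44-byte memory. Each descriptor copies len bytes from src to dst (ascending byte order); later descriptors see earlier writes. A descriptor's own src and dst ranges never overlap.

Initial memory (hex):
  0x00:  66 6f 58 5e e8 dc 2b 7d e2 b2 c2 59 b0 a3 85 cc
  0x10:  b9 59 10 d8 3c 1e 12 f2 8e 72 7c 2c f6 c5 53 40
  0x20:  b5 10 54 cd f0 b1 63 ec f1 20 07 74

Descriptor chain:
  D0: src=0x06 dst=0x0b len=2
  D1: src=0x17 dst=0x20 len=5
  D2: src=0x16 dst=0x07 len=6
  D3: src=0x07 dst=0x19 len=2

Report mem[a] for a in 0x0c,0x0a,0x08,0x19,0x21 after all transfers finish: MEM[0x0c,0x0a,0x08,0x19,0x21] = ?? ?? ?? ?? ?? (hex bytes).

MEM[0x0c,0x0a,0x08,0x19,0x21] = 2c 72 f2 12 8e

[0] 0x06->0x0b len=2 : 2b 7d
[1] 0x17->0x20 len=5 : f2 8e 72 7c 2c
[2] 0x16->0x07 len=6 : 12 f2 8e 72 7c 2c
[3] 0x07->0x19 len=2 : 12 f2
query mem[0x0c]=0x2c, mem[0x0a]=0x72, mem[0x08]=0xf2, mem[0x19]=0x12, mem[0x21]=0x8e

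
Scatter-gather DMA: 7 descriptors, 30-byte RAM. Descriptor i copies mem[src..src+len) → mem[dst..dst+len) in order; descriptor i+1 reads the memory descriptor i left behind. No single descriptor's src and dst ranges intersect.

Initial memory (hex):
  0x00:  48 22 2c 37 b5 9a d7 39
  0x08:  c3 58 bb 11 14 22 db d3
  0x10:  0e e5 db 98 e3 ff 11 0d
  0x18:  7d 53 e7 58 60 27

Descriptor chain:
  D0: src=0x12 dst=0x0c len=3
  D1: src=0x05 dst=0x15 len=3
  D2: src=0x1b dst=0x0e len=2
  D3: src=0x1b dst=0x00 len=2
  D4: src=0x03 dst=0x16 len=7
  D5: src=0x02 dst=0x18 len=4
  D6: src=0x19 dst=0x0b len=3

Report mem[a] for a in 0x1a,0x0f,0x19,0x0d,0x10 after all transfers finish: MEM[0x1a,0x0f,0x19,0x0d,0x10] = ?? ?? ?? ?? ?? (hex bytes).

MEM[0x1a,0x0f,0x19,0x0d,0x10] = b5 60 37 9a 0e

[0] 0x12->0x0c len=3 : db 98 e3
[1] 0x05->0x15 len=3 : 9a d7 39
[2] 0x1b->0x0e len=2 : 58 60
[3] 0x1b->0x00 len=2 : 58 60
[4] 0x03->0x16 len=7 : 37 b5 9a d7 39 c3 58
[5] 0x02->0x18 len=4 : 2c 37 b5 9a
[6] 0x19->0x0b len=3 : 37 b5 9a
query mem[0x1a]=0xb5, mem[0x0f]=0x60, mem[0x19]=0x37, mem[0x0d]=0x9a, mem[0x10]=0x0e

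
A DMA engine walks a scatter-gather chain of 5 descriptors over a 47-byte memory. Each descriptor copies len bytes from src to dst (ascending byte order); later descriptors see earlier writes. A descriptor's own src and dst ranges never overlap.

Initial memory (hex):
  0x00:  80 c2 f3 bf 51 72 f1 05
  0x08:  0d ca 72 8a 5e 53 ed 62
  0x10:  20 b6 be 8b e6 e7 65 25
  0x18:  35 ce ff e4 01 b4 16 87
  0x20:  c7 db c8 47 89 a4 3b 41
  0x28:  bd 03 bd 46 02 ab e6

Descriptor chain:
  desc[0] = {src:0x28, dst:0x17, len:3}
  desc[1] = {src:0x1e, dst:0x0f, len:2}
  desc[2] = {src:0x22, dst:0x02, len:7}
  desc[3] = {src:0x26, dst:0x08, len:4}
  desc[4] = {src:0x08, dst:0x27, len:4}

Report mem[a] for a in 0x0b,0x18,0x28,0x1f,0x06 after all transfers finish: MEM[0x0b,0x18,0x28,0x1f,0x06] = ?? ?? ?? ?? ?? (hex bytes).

  after D0: wrote 3B at 0x17 = bd03bd
  after D1: wrote 2B at 0x0f = 1687
  after D2: wrote 7B at 0x02 = c84789a43b41bd
  after D3: wrote 4B at 0x08 = 3b41bd03
  after D4: wrote 4B at 0x27 = 3b41bd03
query mem[0x0b]=0x03, mem[0x18]=0x03, mem[0x28]=0x41, mem[0x1f]=0x87, mem[0x06]=0x3b

MEM[0x0b,0x18,0x28,0x1f,0x06] = 03 03 41 87 3b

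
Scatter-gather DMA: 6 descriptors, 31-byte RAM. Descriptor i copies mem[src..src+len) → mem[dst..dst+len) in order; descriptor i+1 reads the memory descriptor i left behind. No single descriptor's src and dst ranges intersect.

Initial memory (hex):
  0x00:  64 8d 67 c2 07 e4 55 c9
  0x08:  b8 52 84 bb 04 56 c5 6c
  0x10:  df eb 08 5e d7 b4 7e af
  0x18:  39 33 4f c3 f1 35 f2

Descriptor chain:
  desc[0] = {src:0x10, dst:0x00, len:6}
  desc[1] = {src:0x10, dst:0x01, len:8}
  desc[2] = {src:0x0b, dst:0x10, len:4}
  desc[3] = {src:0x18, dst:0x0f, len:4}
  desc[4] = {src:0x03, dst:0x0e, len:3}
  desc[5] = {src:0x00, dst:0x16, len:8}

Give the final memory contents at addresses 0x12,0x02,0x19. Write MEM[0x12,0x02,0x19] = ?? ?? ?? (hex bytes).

  after D0: wrote 6B at 0x00 = dfeb085ed7b4
  after D1: wrote 8B at 0x01 = dfeb085ed7b47eaf
  after D2: wrote 4B at 0x10 = bb0456c5
  after D3: wrote 4B at 0x0f = 39334fc3
  after D4: wrote 3B at 0x0e = 085ed7
  after D5: wrote 8B at 0x16 = dfdfeb085ed7b47e
query mem[0x12]=0xc3, mem[0x02]=0xeb, mem[0x19]=0x08

MEM[0x12,0x02,0x19] = c3 eb 08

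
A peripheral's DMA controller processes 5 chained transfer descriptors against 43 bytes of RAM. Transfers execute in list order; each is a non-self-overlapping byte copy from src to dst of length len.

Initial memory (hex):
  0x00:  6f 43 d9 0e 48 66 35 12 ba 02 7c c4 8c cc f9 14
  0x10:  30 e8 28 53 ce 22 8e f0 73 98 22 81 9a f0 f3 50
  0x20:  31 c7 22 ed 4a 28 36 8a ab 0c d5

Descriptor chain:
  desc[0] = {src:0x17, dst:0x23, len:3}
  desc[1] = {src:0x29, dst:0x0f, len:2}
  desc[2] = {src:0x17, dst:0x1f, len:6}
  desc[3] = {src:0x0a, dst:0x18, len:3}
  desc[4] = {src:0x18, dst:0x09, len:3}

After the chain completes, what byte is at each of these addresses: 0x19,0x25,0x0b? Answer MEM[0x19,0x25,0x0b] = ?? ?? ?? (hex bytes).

D0: mem[0x23..0x25] <- [f0 73 98]
D1: mem[0x0f..0x10] <- [0c d5]
D2: mem[0x1f..0x24] <- [f0 73 98 22 81 9a]
D3: mem[0x18..0x1a] <- [7c c4 8c]
D4: mem[0x09..0x0b] <- [7c c4 8c]
query mem[0x19]=0xc4, mem[0x25]=0x98, mem[0x0b]=0x8c

MEM[0x19,0x25,0x0b] = c4 98 8c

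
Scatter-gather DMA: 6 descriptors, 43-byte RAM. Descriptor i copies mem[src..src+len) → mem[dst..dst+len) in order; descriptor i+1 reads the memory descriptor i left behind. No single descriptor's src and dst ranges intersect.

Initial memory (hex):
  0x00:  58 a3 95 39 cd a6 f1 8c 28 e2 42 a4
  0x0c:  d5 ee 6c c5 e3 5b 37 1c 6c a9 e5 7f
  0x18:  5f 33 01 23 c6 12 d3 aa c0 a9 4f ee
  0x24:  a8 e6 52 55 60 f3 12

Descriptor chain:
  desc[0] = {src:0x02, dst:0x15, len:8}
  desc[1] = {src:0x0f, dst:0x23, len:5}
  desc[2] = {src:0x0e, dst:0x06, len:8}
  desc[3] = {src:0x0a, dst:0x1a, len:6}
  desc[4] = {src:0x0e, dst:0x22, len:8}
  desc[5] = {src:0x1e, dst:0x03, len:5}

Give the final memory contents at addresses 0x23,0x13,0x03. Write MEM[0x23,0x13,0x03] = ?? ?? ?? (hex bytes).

#0 dst[0x15+8] := {0x95,0x39,0xcd,0xa6,0xf1,0x8c,0x28,0xe2}
#1 dst[0x23+5] := {0xc5,0xe3,0x5b,0x37,0x1c}
#2 dst[0x06+8] := {0x6c,0xc5,0xe3,0x5b,0x37,0x1c,0x6c,0x95}
#3 dst[0x1a+6] := {0x37,0x1c,0x6c,0x95,0x6c,0xc5}
#4 dst[0x22+8] := {0x6c,0xc5,0xe3,0x5b,0x37,0x1c,0x6c,0x95}
#5 dst[0x03+5] := {0x6c,0xc5,0xc0,0xa9,0x6c}
query mem[0x23]=0xc5, mem[0x13]=0x1c, mem[0x03]=0x6c

MEM[0x23,0x13,0x03] = c5 1c 6c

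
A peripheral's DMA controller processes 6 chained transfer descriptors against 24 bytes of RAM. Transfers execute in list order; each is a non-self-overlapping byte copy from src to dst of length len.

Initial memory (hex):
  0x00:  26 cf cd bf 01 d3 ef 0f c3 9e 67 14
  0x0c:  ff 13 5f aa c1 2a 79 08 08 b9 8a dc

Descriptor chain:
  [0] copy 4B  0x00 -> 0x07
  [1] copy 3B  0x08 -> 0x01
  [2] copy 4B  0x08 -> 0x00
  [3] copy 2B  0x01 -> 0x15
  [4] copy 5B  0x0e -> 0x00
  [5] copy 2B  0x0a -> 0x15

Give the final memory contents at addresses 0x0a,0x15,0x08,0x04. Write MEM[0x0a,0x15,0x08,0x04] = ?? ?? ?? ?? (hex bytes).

MEM[0x0a,0x15,0x08,0x04] = bf bf cf 79

[0] 0x00->0x07 len=4 : 26 cf cd bf
[1] 0x08->0x01 len=3 : cf cd bf
[2] 0x08->0x00 len=4 : cf cd bf 14
[3] 0x01->0x15 len=2 : cd bf
[4] 0x0e->0x00 len=5 : 5f aa c1 2a 79
[5] 0x0a->0x15 len=2 : bf 14
query mem[0x0a]=0xbf, mem[0x15]=0xbf, mem[0x08]=0xcf, mem[0x04]=0x79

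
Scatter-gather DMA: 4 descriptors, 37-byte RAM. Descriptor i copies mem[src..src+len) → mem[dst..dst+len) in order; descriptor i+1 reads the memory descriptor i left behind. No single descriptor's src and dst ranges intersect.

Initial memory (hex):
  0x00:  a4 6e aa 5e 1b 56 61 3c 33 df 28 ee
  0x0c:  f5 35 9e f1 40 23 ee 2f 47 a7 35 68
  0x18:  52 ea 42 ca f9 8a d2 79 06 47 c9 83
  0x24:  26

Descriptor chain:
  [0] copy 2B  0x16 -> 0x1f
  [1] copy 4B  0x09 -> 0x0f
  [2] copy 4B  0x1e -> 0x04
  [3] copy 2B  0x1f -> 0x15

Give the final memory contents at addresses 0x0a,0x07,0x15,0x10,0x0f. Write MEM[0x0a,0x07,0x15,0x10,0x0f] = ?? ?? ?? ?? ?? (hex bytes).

MEM[0x0a,0x07,0x15,0x10,0x0f] = 28 47 35 28 df

[0] 0x16->0x1f len=2 : 35 68
[1] 0x09->0x0f len=4 : df 28 ee f5
[2] 0x1e->0x04 len=4 : d2 35 68 47
[3] 0x1f->0x15 len=2 : 35 68
query mem[0x0a]=0x28, mem[0x07]=0x47, mem[0x15]=0x35, mem[0x10]=0x28, mem[0x0f]=0xdf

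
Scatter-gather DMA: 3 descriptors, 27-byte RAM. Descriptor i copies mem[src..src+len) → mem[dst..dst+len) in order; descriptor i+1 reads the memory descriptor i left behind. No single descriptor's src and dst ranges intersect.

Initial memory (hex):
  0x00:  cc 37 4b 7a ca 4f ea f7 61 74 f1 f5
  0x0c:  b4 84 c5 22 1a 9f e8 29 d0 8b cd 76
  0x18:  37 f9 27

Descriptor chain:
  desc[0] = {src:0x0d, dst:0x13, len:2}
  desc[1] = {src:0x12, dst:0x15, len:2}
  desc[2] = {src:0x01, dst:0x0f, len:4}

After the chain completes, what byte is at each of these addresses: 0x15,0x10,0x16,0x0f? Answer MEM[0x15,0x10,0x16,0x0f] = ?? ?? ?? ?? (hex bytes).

MEM[0x15,0x10,0x16,0x0f] = e8 4b 84 37

#0 dst[0x13+2] := {0x84,0xc5}
#1 dst[0x15+2] := {0xe8,0x84}
#2 dst[0x0f+4] := {0x37,0x4b,0x7a,0xca}
query mem[0x15]=0xe8, mem[0x10]=0x4b, mem[0x16]=0x84, mem[0x0f]=0x37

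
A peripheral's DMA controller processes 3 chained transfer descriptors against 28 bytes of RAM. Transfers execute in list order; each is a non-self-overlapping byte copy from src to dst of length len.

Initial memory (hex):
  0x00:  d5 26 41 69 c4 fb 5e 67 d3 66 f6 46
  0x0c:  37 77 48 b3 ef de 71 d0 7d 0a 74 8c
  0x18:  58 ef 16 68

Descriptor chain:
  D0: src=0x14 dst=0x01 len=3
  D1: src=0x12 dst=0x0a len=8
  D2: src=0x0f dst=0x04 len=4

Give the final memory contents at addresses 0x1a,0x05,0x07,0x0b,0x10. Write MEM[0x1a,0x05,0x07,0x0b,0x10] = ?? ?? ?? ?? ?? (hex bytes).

[0] 0x14->0x01 len=3 : 7d 0a 74
[1] 0x12->0x0a len=8 : 71 d0 7d 0a 74 8c 58 ef
[2] 0x0f->0x04 len=4 : 8c 58 ef 71
query mem[0x1a]=0x16, mem[0x05]=0x58, mem[0x07]=0x71, mem[0x0b]=0xd0, mem[0x10]=0x58

MEM[0x1a,0x05,0x07,0x0b,0x10] = 16 58 71 d0 58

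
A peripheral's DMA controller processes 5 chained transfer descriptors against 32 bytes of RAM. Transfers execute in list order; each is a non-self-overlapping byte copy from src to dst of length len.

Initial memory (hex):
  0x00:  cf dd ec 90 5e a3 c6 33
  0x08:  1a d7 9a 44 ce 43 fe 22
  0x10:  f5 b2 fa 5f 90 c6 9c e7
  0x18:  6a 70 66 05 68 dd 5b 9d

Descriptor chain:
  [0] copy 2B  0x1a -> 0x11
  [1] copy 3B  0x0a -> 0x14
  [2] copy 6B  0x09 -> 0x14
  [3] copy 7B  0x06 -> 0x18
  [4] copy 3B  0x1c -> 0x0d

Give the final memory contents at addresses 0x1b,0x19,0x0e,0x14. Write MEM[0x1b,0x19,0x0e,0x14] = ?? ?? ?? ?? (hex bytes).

  after D0: wrote 2B at 0x11 = 6605
  after D1: wrote 3B at 0x14 = 9a44ce
  after D2: wrote 6B at 0x14 = d79a44ce43fe
  after D3: wrote 7B at 0x18 = c6331ad79a44ce
  after D4: wrote 3B at 0x0d = 9a44ce
query mem[0x1b]=0xd7, mem[0x19]=0x33, mem[0x0e]=0x44, mem[0x14]=0xd7

MEM[0x1b,0x19,0x0e,0x14] = d7 33 44 d7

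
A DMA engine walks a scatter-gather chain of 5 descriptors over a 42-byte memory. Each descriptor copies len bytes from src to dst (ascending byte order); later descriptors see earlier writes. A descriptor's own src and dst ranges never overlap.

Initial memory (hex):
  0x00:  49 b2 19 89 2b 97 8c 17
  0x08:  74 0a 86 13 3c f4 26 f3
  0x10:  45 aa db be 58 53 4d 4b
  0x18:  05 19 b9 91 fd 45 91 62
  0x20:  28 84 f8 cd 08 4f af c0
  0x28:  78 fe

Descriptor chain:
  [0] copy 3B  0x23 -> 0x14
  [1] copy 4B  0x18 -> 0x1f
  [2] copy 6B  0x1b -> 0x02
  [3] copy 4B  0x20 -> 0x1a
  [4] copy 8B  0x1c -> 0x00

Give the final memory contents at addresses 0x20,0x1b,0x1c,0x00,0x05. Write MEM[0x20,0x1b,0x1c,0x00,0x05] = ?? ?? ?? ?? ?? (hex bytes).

MEM[0x20,0x1b,0x1c,0x00,0x05] = 19 b9 91 91 b9

[0] 0x23->0x14 len=3 : cd 08 4f
[1] 0x18->0x1f len=4 : 05 19 b9 91
[2] 0x1b->0x02 len=6 : 91 fd 45 91 05 19
[3] 0x20->0x1a len=4 : 19 b9 91 cd
[4] 0x1c->0x00 len=8 : 91 cd 91 05 19 b9 91 cd
query mem[0x20]=0x19, mem[0x1b]=0xb9, mem[0x1c]=0x91, mem[0x00]=0x91, mem[0x05]=0xb9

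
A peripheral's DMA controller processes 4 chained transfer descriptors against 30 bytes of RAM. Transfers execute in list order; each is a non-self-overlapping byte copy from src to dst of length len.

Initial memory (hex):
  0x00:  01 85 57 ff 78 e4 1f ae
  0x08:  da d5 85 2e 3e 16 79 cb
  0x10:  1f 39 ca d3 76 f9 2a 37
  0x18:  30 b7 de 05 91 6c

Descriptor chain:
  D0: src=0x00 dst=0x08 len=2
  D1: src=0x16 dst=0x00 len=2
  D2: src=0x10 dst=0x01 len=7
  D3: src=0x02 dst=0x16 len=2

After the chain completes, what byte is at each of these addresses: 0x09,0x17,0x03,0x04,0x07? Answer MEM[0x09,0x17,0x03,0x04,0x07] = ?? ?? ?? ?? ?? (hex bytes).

MEM[0x09,0x17,0x03,0x04,0x07] = 85 ca ca d3 2a

D0: mem[0x08..0x09] <- [01 85]
D1: mem[0x00..0x01] <- [2a 37]
D2: mem[0x01..0x07] <- [1f 39 ca d3 76 f9 2a]
D3: mem[0x16..0x17] <- [39 ca]
query mem[0x09]=0x85, mem[0x17]=0xca, mem[0x03]=0xca, mem[0x04]=0xd3, mem[0x07]=0x2a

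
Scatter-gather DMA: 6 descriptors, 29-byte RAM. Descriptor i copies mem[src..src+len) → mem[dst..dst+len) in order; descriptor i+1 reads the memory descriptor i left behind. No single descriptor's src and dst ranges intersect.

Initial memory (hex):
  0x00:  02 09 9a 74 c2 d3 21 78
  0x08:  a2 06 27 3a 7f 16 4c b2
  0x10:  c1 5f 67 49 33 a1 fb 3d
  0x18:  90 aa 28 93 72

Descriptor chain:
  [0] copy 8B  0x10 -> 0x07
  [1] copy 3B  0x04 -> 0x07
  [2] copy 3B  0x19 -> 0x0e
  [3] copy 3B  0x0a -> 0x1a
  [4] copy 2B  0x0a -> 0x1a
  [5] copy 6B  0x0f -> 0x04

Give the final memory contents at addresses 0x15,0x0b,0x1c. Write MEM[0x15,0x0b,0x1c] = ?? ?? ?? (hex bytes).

D0: mem[0x07..0x0e] <- [c1 5f 67 49 33 a1 fb 3d]
D1: mem[0x07..0x09] <- [c2 d3 21]
D2: mem[0x0e..0x10] <- [aa 28 93]
D3: mem[0x1a..0x1c] <- [49 33 a1]
D4: mem[0x1a..0x1b] <- [49 33]
D5: mem[0x04..0x09] <- [28 93 5f 67 49 33]
query mem[0x15]=0xa1, mem[0x0b]=0x33, mem[0x1c]=0xa1

MEM[0x15,0x0b,0x1c] = a1 33 a1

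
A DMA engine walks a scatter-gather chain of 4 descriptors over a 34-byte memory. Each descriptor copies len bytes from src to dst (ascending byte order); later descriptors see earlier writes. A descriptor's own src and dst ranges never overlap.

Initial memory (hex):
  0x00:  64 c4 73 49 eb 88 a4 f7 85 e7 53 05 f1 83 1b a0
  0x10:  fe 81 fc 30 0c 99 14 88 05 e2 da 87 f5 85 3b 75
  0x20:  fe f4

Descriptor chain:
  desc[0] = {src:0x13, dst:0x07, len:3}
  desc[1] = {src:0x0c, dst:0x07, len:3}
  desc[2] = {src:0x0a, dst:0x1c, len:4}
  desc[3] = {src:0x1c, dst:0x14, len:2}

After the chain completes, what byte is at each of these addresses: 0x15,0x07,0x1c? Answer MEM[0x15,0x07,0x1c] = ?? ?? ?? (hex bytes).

MEM[0x15,0x07,0x1c] = 05 f1 53

[0] 0x13->0x07 len=3 : 30 0c 99
[1] 0x0c->0x07 len=3 : f1 83 1b
[2] 0x0a->0x1c len=4 : 53 05 f1 83
[3] 0x1c->0x14 len=2 : 53 05
query mem[0x15]=0x05, mem[0x07]=0xf1, mem[0x1c]=0x53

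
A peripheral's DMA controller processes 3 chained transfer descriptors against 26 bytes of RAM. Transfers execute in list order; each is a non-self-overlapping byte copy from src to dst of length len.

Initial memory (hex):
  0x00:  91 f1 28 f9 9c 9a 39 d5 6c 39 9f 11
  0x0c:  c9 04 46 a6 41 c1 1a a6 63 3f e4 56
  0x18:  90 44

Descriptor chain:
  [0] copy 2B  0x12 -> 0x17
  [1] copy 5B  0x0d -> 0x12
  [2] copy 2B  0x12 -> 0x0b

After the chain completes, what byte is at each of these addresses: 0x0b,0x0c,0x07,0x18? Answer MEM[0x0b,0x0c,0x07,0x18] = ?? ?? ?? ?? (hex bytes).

D0: mem[0x17..0x18] <- [1a a6]
D1: mem[0x12..0x16] <- [04 46 a6 41 c1]
D2: mem[0x0b..0x0c] <- [04 46]
query mem[0x0b]=0x04, mem[0x0c]=0x46, mem[0x07]=0xd5, mem[0x18]=0xa6

MEM[0x0b,0x0c,0x07,0x18] = 04 46 d5 a6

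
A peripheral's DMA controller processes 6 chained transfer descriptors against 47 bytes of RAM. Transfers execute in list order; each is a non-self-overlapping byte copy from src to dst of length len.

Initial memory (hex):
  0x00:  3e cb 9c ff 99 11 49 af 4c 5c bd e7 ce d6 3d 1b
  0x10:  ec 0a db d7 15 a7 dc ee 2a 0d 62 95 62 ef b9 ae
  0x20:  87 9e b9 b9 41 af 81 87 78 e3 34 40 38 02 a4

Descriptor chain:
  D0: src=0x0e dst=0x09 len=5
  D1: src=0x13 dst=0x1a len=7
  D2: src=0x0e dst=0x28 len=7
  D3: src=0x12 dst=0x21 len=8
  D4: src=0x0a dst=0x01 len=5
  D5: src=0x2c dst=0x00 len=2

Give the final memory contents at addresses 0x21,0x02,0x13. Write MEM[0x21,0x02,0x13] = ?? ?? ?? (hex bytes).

[0] 0x0e->0x09 len=5 : 3d 1b ec 0a db
[1] 0x13->0x1a len=7 : d7 15 a7 dc ee 2a 0d
[2] 0x0e->0x28 len=7 : 3d 1b ec 0a db d7 15
[3] 0x12->0x21 len=8 : db d7 15 a7 dc ee 2a 0d
[4] 0x0a->0x01 len=5 : 1b ec 0a db 3d
[5] 0x2c->0x00 len=2 : db d7
query mem[0x21]=0xdb, mem[0x02]=0xec, mem[0x13]=0xd7

MEM[0x21,0x02,0x13] = db ec d7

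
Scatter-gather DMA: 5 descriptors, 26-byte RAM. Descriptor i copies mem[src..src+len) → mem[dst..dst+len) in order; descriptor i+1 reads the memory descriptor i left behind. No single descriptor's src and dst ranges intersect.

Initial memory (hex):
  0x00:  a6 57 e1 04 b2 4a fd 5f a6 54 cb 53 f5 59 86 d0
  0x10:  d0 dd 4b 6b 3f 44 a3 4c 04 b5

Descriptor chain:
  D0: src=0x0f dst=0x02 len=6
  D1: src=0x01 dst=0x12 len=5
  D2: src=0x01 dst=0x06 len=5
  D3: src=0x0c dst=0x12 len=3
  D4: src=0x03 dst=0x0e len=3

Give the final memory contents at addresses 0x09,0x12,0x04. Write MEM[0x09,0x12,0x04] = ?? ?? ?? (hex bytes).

[0] 0x0f->0x02 len=6 : d0 d0 dd 4b 6b 3f
[1] 0x01->0x12 len=5 : 57 d0 d0 dd 4b
[2] 0x01->0x06 len=5 : 57 d0 d0 dd 4b
[3] 0x0c->0x12 len=3 : f5 59 86
[4] 0x03->0x0e len=3 : d0 dd 4b
query mem[0x09]=0xdd, mem[0x12]=0xf5, mem[0x04]=0xdd

MEM[0x09,0x12,0x04] = dd f5 dd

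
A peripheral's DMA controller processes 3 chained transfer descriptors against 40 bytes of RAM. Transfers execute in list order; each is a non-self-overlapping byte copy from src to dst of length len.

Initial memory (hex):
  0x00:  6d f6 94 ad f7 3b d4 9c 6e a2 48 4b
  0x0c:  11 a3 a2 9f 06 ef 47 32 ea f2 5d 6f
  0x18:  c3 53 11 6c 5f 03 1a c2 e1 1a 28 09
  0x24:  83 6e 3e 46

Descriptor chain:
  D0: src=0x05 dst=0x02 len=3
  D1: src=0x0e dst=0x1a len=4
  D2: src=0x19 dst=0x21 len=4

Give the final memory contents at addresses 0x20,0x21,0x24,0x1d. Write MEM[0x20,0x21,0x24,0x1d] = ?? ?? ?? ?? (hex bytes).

MEM[0x20,0x21,0x24,0x1d] = e1 53 06 ef

[0] 0x05->0x02 len=3 : 3b d4 9c
[1] 0x0e->0x1a len=4 : a2 9f 06 ef
[2] 0x19->0x21 len=4 : 53 a2 9f 06
query mem[0x20]=0xe1, mem[0x21]=0x53, mem[0x24]=0x06, mem[0x1d]=0xef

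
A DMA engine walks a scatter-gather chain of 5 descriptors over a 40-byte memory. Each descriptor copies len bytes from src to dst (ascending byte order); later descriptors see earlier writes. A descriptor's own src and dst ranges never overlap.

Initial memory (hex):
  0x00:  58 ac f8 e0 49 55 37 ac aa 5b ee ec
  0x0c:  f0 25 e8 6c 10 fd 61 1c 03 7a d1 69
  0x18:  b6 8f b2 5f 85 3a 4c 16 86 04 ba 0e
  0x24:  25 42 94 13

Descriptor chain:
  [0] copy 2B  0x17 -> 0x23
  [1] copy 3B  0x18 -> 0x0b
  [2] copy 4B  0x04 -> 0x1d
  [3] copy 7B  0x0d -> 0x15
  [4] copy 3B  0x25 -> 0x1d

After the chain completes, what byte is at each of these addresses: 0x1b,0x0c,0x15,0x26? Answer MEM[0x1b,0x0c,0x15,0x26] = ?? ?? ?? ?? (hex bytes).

MEM[0x1b,0x0c,0x15,0x26] = 1c 8f b2 94

[0] 0x17->0x23 len=2 : 69 b6
[1] 0x18->0x0b len=3 : b6 8f b2
[2] 0x04->0x1d len=4 : 49 55 37 ac
[3] 0x0d->0x15 len=7 : b2 e8 6c 10 fd 61 1c
[4] 0x25->0x1d len=3 : 42 94 13
query mem[0x1b]=0x1c, mem[0x0c]=0x8f, mem[0x15]=0xb2, mem[0x26]=0x94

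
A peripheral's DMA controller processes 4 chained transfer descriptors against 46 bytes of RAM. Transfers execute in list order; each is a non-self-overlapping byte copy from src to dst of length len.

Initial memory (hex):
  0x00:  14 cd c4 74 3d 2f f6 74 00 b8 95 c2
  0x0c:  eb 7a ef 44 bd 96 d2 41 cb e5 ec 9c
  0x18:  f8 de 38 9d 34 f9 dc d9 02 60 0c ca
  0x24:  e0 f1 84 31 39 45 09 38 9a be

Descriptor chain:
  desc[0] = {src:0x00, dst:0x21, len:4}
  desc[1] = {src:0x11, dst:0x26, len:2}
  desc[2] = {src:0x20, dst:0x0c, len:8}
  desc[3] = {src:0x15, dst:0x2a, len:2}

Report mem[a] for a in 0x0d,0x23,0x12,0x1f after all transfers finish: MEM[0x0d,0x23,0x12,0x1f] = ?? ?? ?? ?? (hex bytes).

MEM[0x0d,0x23,0x12,0x1f] = 14 c4 96 d9

[0] 0x00->0x21 len=4 : 14 cd c4 74
[1] 0x11->0x26 len=2 : 96 d2
[2] 0x20->0x0c len=8 : 02 14 cd c4 74 f1 96 d2
[3] 0x15->0x2a len=2 : e5 ec
query mem[0x0d]=0x14, mem[0x23]=0xc4, mem[0x12]=0x96, mem[0x1f]=0xd9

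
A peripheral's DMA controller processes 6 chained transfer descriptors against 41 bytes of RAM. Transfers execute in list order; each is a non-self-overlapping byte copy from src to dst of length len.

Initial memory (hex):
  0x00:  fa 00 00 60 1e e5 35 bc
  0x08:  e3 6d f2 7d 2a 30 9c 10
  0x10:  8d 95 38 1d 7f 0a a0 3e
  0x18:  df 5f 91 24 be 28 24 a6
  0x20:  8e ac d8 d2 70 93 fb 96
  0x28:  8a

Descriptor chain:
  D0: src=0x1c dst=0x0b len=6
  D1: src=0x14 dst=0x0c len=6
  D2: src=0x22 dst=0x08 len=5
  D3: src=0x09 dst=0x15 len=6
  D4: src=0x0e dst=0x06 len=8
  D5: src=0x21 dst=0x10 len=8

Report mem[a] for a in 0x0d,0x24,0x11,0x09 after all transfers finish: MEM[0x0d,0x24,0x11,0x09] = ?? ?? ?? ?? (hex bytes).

MEM[0x0d,0x24,0x11,0x09] = d2 70 d8 5f

  after D0: wrote 6B at 0x0b = be2824a68eac
  after D1: wrote 6B at 0x0c = 7f0aa03edf5f
  after D2: wrote 5B at 0x08 = d8d27093fb
  after D3: wrote 6B at 0x15 = d27093fb0aa0
  after D4: wrote 8B at 0x06 = a03edf5f381d7fd2
  after D5: wrote 8B at 0x10 = acd8d27093fb968a
query mem[0x0d]=0xd2, mem[0x24]=0x70, mem[0x11]=0xd8, mem[0x09]=0x5f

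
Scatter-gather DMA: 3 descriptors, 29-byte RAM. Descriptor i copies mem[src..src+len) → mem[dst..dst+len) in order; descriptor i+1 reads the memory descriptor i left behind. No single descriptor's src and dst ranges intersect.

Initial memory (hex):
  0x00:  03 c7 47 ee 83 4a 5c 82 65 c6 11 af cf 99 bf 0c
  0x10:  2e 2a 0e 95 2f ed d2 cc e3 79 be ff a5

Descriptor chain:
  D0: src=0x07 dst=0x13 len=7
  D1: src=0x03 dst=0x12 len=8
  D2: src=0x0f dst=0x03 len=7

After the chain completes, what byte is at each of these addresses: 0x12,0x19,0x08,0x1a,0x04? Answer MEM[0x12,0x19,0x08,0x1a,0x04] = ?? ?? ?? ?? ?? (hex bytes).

MEM[0x12,0x19,0x08,0x1a,0x04] = ee 11 4a be 2e

#0 dst[0x13+7] := {0x82,0x65,0xc6,0x11,0xaf,0xcf,0x99}
#1 dst[0x12+8] := {0xee,0x83,0x4a,0x5c,0x82,0x65,0xc6,0x11}
#2 dst[0x03+7] := {0x0c,0x2e,0x2a,0xee,0x83,0x4a,0x5c}
query mem[0x12]=0xee, mem[0x19]=0x11, mem[0x08]=0x4a, mem[0x1a]=0xbe, mem[0x04]=0x2e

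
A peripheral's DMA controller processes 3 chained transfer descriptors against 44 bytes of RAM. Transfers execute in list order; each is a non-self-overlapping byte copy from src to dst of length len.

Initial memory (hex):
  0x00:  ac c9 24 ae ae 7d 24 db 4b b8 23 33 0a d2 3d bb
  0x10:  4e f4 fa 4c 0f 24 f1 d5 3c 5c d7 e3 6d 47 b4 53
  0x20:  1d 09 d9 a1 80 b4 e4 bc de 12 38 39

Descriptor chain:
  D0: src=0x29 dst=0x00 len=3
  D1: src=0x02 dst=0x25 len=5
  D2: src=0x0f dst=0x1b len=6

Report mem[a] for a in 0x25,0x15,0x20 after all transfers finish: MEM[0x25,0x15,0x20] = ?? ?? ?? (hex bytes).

MEM[0x25,0x15,0x20] = 39 24 0f

  after D0: wrote 3B at 0x00 = 123839
  after D1: wrote 5B at 0x25 = 39aeae7d24
  after D2: wrote 6B at 0x1b = bb4ef4fa4c0f
query mem[0x25]=0x39, mem[0x15]=0x24, mem[0x20]=0x0f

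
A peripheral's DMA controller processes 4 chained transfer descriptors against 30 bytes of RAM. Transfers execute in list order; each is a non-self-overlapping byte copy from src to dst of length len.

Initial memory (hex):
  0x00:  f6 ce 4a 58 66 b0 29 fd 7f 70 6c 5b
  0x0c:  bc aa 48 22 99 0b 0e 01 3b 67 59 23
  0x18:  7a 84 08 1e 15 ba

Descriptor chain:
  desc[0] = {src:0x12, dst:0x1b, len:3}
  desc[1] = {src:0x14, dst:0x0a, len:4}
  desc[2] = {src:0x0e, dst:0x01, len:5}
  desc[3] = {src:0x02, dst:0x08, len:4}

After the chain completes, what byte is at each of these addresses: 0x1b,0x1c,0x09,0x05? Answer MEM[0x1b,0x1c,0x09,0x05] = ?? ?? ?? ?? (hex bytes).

#0 dst[0x1b+3] := {0x0e,0x01,0x3b}
#1 dst[0x0a+4] := {0x3b,0x67,0x59,0x23}
#2 dst[0x01+5] := {0x48,0x22,0x99,0x0b,0x0e}
#3 dst[0x08+4] := {0x22,0x99,0x0b,0x0e}
query mem[0x1b]=0x0e, mem[0x1c]=0x01, mem[0x09]=0x99, mem[0x05]=0x0e

MEM[0x1b,0x1c,0x09,0x05] = 0e 01 99 0e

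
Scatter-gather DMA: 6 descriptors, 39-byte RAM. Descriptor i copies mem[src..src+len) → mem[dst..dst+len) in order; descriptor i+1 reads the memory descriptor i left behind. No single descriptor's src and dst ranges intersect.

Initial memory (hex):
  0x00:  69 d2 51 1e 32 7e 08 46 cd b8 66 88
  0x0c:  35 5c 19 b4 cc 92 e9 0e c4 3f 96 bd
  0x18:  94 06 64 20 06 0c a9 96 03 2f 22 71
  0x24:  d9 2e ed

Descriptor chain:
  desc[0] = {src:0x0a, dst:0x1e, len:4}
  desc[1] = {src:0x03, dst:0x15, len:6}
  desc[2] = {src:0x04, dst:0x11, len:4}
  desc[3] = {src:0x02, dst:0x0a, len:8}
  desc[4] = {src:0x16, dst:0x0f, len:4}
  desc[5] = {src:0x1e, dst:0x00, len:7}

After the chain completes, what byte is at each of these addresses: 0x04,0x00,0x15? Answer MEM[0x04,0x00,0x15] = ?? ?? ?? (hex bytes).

  after D0: wrote 4B at 0x1e = 6688355c
  after D1: wrote 6B at 0x15 = 1e327e0846cd
  after D2: wrote 4B at 0x11 = 327e0846
  after D3: wrote 8B at 0x0a = 511e327e0846cdb8
  after D4: wrote 4B at 0x0f = 327e0846
  after D5: wrote 7B at 0x00 = 6688355c2271d9
query mem[0x04]=0x22, mem[0x00]=0x66, mem[0x15]=0x1e

MEM[0x04,0x00,0x15] = 22 66 1e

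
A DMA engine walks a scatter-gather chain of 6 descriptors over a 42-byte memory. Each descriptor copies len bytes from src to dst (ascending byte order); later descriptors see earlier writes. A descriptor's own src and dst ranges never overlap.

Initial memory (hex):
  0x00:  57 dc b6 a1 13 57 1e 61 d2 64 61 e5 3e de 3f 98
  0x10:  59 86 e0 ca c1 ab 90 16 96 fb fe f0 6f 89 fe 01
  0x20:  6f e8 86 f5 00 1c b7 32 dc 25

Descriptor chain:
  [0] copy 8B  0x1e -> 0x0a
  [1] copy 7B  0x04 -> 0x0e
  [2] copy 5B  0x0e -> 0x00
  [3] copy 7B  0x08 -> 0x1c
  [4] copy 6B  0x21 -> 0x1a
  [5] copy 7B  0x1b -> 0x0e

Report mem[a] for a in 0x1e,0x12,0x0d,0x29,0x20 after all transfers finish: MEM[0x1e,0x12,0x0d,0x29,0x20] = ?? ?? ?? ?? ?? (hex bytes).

MEM[0x1e,0x12,0x0d,0x29,0x20] = 1c b7 e8 25 6f

#0 dst[0x0a+8] := {0xfe,0x01,0x6f,0xe8,0x86,0xf5,0x00,0x1c}
#1 dst[0x0e+7] := {0x13,0x57,0x1e,0x61,0xd2,0x64,0xfe}
#2 dst[0x00+5] := {0x13,0x57,0x1e,0x61,0xd2}
#3 dst[0x1c+7] := {0xd2,0x64,0xfe,0x01,0x6f,0xe8,0x13}
#4 dst[0x1a+6] := {0xe8,0x13,0xf5,0x00,0x1c,0xb7}
#5 dst[0x0e+7] := {0x13,0xf5,0x00,0x1c,0xb7,0x6f,0xe8}
query mem[0x1e]=0x1c, mem[0x12]=0xb7, mem[0x0d]=0xe8, mem[0x29]=0x25, mem[0x20]=0x6f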